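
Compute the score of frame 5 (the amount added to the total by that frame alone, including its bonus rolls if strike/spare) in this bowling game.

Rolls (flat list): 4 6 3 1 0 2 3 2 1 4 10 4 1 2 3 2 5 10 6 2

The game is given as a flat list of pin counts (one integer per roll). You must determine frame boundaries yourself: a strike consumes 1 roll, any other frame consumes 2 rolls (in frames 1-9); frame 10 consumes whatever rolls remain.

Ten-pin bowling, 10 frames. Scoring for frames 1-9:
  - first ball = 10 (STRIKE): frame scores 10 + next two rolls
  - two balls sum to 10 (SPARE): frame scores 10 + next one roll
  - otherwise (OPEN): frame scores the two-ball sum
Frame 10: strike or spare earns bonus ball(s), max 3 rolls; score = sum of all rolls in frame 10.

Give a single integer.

Frame 1: SPARE (4+6=10). 10 + next roll (3) = 13. Cumulative: 13
Frame 2: OPEN (3+1=4). Cumulative: 17
Frame 3: OPEN (0+2=2). Cumulative: 19
Frame 4: OPEN (3+2=5). Cumulative: 24
Frame 5: OPEN (1+4=5). Cumulative: 29
Frame 6: STRIKE. 10 + next two rolls (4+1) = 15. Cumulative: 44
Frame 7: OPEN (4+1=5). Cumulative: 49

Answer: 5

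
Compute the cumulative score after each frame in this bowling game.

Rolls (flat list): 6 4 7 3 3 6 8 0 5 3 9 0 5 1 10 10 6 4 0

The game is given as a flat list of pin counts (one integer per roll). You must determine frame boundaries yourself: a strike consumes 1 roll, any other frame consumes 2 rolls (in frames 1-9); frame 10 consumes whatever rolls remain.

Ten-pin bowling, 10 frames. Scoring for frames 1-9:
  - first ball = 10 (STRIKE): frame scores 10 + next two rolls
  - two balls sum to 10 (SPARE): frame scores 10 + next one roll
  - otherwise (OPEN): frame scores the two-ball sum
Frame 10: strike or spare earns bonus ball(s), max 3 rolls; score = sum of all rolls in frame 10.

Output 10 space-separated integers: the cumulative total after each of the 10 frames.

Frame 1: SPARE (6+4=10). 10 + next roll (7) = 17. Cumulative: 17
Frame 2: SPARE (7+3=10). 10 + next roll (3) = 13. Cumulative: 30
Frame 3: OPEN (3+6=9). Cumulative: 39
Frame 4: OPEN (8+0=8). Cumulative: 47
Frame 5: OPEN (5+3=8). Cumulative: 55
Frame 6: OPEN (9+0=9). Cumulative: 64
Frame 7: OPEN (5+1=6). Cumulative: 70
Frame 8: STRIKE. 10 + next two rolls (10+6) = 26. Cumulative: 96
Frame 9: STRIKE. 10 + next two rolls (6+4) = 20. Cumulative: 116
Frame 10: SPARE. Sum of all frame-10 rolls (6+4+0) = 10. Cumulative: 126

Answer: 17 30 39 47 55 64 70 96 116 126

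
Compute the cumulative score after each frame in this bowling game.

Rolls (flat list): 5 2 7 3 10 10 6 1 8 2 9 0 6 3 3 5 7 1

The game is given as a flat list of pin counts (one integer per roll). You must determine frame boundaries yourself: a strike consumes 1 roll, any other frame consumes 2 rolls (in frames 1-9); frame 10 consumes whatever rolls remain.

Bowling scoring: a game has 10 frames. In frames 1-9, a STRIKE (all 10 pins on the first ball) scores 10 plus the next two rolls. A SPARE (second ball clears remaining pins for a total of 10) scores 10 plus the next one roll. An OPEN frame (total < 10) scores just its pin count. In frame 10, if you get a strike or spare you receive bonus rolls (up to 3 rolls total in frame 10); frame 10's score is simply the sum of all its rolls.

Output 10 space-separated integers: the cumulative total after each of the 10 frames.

Frame 1: OPEN (5+2=7). Cumulative: 7
Frame 2: SPARE (7+3=10). 10 + next roll (10) = 20. Cumulative: 27
Frame 3: STRIKE. 10 + next two rolls (10+6) = 26. Cumulative: 53
Frame 4: STRIKE. 10 + next two rolls (6+1) = 17. Cumulative: 70
Frame 5: OPEN (6+1=7). Cumulative: 77
Frame 6: SPARE (8+2=10). 10 + next roll (9) = 19. Cumulative: 96
Frame 7: OPEN (9+0=9). Cumulative: 105
Frame 8: OPEN (6+3=9). Cumulative: 114
Frame 9: OPEN (3+5=8). Cumulative: 122
Frame 10: OPEN. Sum of all frame-10 rolls (7+1) = 8. Cumulative: 130

Answer: 7 27 53 70 77 96 105 114 122 130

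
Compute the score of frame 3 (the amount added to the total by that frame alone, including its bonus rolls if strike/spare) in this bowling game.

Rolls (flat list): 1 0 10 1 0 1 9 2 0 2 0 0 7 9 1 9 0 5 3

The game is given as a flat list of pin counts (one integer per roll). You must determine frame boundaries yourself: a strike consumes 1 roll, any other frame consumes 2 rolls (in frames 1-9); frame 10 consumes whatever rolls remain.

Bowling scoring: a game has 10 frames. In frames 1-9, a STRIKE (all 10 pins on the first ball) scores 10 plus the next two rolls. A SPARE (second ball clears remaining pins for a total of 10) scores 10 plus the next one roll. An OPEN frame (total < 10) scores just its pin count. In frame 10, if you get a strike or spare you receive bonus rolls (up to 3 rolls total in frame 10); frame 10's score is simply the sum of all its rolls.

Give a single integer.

Answer: 1

Derivation:
Frame 1: OPEN (1+0=1). Cumulative: 1
Frame 2: STRIKE. 10 + next two rolls (1+0) = 11. Cumulative: 12
Frame 3: OPEN (1+0=1). Cumulative: 13
Frame 4: SPARE (1+9=10). 10 + next roll (2) = 12. Cumulative: 25
Frame 5: OPEN (2+0=2). Cumulative: 27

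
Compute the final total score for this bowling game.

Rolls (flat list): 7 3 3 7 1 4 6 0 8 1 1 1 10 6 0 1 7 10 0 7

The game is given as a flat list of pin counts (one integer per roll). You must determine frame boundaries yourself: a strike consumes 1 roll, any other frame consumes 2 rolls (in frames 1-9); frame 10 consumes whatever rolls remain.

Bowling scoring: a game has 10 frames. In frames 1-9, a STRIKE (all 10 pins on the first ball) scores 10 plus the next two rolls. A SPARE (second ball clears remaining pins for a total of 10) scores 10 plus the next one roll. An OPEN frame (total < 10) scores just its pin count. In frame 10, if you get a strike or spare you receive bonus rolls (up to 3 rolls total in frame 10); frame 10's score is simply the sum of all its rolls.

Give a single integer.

Frame 1: SPARE (7+3=10). 10 + next roll (3) = 13. Cumulative: 13
Frame 2: SPARE (3+7=10). 10 + next roll (1) = 11. Cumulative: 24
Frame 3: OPEN (1+4=5). Cumulative: 29
Frame 4: OPEN (6+0=6). Cumulative: 35
Frame 5: OPEN (8+1=9). Cumulative: 44
Frame 6: OPEN (1+1=2). Cumulative: 46
Frame 7: STRIKE. 10 + next two rolls (6+0) = 16. Cumulative: 62
Frame 8: OPEN (6+0=6). Cumulative: 68
Frame 9: OPEN (1+7=8). Cumulative: 76
Frame 10: STRIKE. Sum of all frame-10 rolls (10+0+7) = 17. Cumulative: 93

Answer: 93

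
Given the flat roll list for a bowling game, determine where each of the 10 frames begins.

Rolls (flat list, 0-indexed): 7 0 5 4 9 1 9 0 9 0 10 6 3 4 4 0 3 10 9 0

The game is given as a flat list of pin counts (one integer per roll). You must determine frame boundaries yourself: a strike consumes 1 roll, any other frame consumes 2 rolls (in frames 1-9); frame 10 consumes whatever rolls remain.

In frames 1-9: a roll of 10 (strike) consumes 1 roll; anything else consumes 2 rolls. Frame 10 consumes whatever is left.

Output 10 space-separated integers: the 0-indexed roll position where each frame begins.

Answer: 0 2 4 6 8 10 11 13 15 17

Derivation:
Frame 1 starts at roll index 0: rolls=7,0 (sum=7), consumes 2 rolls
Frame 2 starts at roll index 2: rolls=5,4 (sum=9), consumes 2 rolls
Frame 3 starts at roll index 4: rolls=9,1 (sum=10), consumes 2 rolls
Frame 4 starts at roll index 6: rolls=9,0 (sum=9), consumes 2 rolls
Frame 5 starts at roll index 8: rolls=9,0 (sum=9), consumes 2 rolls
Frame 6 starts at roll index 10: roll=10 (strike), consumes 1 roll
Frame 7 starts at roll index 11: rolls=6,3 (sum=9), consumes 2 rolls
Frame 8 starts at roll index 13: rolls=4,4 (sum=8), consumes 2 rolls
Frame 9 starts at roll index 15: rolls=0,3 (sum=3), consumes 2 rolls
Frame 10 starts at roll index 17: 3 remaining rolls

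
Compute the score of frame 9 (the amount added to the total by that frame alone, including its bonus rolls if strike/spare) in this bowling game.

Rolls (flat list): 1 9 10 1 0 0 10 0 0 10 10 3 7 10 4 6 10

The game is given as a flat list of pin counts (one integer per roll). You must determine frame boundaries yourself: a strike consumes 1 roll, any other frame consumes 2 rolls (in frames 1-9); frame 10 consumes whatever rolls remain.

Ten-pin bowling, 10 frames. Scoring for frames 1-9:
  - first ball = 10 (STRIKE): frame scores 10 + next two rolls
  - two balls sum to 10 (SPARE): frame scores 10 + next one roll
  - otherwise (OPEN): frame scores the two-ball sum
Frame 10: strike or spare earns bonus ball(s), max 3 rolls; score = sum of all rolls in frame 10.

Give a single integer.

Frame 1: SPARE (1+9=10). 10 + next roll (10) = 20. Cumulative: 20
Frame 2: STRIKE. 10 + next two rolls (1+0) = 11. Cumulative: 31
Frame 3: OPEN (1+0=1). Cumulative: 32
Frame 4: SPARE (0+10=10). 10 + next roll (0) = 10. Cumulative: 42
Frame 5: OPEN (0+0=0). Cumulative: 42
Frame 6: STRIKE. 10 + next two rolls (10+3) = 23. Cumulative: 65
Frame 7: STRIKE. 10 + next two rolls (3+7) = 20. Cumulative: 85
Frame 8: SPARE (3+7=10). 10 + next roll (10) = 20. Cumulative: 105
Frame 9: STRIKE. 10 + next two rolls (4+6) = 20. Cumulative: 125
Frame 10: SPARE. Sum of all frame-10 rolls (4+6+10) = 20. Cumulative: 145

Answer: 20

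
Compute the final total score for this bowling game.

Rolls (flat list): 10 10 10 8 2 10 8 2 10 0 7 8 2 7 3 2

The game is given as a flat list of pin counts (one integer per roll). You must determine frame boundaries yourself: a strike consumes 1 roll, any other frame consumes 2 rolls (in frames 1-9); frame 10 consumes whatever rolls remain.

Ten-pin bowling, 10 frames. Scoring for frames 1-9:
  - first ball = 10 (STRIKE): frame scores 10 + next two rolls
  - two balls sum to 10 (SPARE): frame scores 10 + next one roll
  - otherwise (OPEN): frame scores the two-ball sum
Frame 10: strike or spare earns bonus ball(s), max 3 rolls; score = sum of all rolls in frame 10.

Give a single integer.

Answer: 191

Derivation:
Frame 1: STRIKE. 10 + next two rolls (10+10) = 30. Cumulative: 30
Frame 2: STRIKE. 10 + next two rolls (10+8) = 28. Cumulative: 58
Frame 3: STRIKE. 10 + next two rolls (8+2) = 20. Cumulative: 78
Frame 4: SPARE (8+2=10). 10 + next roll (10) = 20. Cumulative: 98
Frame 5: STRIKE. 10 + next two rolls (8+2) = 20. Cumulative: 118
Frame 6: SPARE (8+2=10). 10 + next roll (10) = 20. Cumulative: 138
Frame 7: STRIKE. 10 + next two rolls (0+7) = 17. Cumulative: 155
Frame 8: OPEN (0+7=7). Cumulative: 162
Frame 9: SPARE (8+2=10). 10 + next roll (7) = 17. Cumulative: 179
Frame 10: SPARE. Sum of all frame-10 rolls (7+3+2) = 12. Cumulative: 191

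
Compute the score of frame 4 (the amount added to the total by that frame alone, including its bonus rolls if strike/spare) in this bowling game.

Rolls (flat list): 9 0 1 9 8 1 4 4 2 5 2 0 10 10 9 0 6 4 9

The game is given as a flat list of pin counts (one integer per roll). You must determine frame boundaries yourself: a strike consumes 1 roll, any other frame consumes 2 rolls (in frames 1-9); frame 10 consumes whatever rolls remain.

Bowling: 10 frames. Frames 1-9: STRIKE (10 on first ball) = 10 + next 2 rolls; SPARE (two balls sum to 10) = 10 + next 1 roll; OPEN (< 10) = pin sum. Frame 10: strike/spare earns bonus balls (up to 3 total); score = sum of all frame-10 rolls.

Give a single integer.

Frame 1: OPEN (9+0=9). Cumulative: 9
Frame 2: SPARE (1+9=10). 10 + next roll (8) = 18. Cumulative: 27
Frame 3: OPEN (8+1=9). Cumulative: 36
Frame 4: OPEN (4+4=8). Cumulative: 44
Frame 5: OPEN (2+5=7). Cumulative: 51
Frame 6: OPEN (2+0=2). Cumulative: 53

Answer: 8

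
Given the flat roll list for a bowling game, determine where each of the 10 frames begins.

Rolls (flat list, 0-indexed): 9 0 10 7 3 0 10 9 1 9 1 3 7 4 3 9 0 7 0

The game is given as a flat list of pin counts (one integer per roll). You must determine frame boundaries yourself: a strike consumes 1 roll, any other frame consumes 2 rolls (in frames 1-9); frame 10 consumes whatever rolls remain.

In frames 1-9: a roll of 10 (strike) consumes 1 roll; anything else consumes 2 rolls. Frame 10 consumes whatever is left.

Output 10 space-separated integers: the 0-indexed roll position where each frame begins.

Frame 1 starts at roll index 0: rolls=9,0 (sum=9), consumes 2 rolls
Frame 2 starts at roll index 2: roll=10 (strike), consumes 1 roll
Frame 3 starts at roll index 3: rolls=7,3 (sum=10), consumes 2 rolls
Frame 4 starts at roll index 5: rolls=0,10 (sum=10), consumes 2 rolls
Frame 5 starts at roll index 7: rolls=9,1 (sum=10), consumes 2 rolls
Frame 6 starts at roll index 9: rolls=9,1 (sum=10), consumes 2 rolls
Frame 7 starts at roll index 11: rolls=3,7 (sum=10), consumes 2 rolls
Frame 8 starts at roll index 13: rolls=4,3 (sum=7), consumes 2 rolls
Frame 9 starts at roll index 15: rolls=9,0 (sum=9), consumes 2 rolls
Frame 10 starts at roll index 17: 2 remaining rolls

Answer: 0 2 3 5 7 9 11 13 15 17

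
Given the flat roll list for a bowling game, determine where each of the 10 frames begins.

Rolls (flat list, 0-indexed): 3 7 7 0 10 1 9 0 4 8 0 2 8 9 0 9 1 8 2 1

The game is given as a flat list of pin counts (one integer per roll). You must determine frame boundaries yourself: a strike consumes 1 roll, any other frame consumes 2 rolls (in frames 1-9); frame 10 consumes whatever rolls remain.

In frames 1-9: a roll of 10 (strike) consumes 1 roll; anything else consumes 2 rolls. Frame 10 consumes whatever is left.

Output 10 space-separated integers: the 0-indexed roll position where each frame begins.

Frame 1 starts at roll index 0: rolls=3,7 (sum=10), consumes 2 rolls
Frame 2 starts at roll index 2: rolls=7,0 (sum=7), consumes 2 rolls
Frame 3 starts at roll index 4: roll=10 (strike), consumes 1 roll
Frame 4 starts at roll index 5: rolls=1,9 (sum=10), consumes 2 rolls
Frame 5 starts at roll index 7: rolls=0,4 (sum=4), consumes 2 rolls
Frame 6 starts at roll index 9: rolls=8,0 (sum=8), consumes 2 rolls
Frame 7 starts at roll index 11: rolls=2,8 (sum=10), consumes 2 rolls
Frame 8 starts at roll index 13: rolls=9,0 (sum=9), consumes 2 rolls
Frame 9 starts at roll index 15: rolls=9,1 (sum=10), consumes 2 rolls
Frame 10 starts at roll index 17: 3 remaining rolls

Answer: 0 2 4 5 7 9 11 13 15 17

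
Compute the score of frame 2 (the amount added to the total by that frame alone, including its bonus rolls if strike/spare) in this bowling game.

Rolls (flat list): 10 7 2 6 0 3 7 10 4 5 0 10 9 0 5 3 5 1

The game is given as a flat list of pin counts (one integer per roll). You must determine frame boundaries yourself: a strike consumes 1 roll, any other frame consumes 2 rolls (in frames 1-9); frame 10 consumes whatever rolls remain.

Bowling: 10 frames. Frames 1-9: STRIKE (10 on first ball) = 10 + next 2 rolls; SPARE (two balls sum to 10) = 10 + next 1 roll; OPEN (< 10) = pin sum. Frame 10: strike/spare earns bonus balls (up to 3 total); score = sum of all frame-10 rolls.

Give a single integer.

Frame 1: STRIKE. 10 + next two rolls (7+2) = 19. Cumulative: 19
Frame 2: OPEN (7+2=9). Cumulative: 28
Frame 3: OPEN (6+0=6). Cumulative: 34
Frame 4: SPARE (3+7=10). 10 + next roll (10) = 20. Cumulative: 54

Answer: 9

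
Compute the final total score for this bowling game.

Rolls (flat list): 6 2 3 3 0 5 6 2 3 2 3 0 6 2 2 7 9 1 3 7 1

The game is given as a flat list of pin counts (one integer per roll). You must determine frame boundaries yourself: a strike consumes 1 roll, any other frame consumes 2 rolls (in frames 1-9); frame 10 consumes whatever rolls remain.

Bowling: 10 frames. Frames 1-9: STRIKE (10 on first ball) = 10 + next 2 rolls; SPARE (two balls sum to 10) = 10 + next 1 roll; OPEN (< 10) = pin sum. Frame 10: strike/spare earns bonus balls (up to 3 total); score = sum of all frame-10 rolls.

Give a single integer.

Frame 1: OPEN (6+2=8). Cumulative: 8
Frame 2: OPEN (3+3=6). Cumulative: 14
Frame 3: OPEN (0+5=5). Cumulative: 19
Frame 4: OPEN (6+2=8). Cumulative: 27
Frame 5: OPEN (3+2=5). Cumulative: 32
Frame 6: OPEN (3+0=3). Cumulative: 35
Frame 7: OPEN (6+2=8). Cumulative: 43
Frame 8: OPEN (2+7=9). Cumulative: 52
Frame 9: SPARE (9+1=10). 10 + next roll (3) = 13. Cumulative: 65
Frame 10: SPARE. Sum of all frame-10 rolls (3+7+1) = 11. Cumulative: 76

Answer: 76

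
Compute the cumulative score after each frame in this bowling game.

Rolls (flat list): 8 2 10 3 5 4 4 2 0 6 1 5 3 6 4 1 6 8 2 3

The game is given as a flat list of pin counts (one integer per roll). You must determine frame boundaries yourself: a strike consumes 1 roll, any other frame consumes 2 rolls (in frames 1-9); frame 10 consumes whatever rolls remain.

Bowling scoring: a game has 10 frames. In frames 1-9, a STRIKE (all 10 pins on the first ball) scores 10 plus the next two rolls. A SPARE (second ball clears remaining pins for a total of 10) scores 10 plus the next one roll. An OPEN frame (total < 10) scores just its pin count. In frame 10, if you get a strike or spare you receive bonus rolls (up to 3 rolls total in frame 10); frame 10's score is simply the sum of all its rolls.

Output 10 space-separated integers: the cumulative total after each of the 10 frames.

Frame 1: SPARE (8+2=10). 10 + next roll (10) = 20. Cumulative: 20
Frame 2: STRIKE. 10 + next two rolls (3+5) = 18. Cumulative: 38
Frame 3: OPEN (3+5=8). Cumulative: 46
Frame 4: OPEN (4+4=8). Cumulative: 54
Frame 5: OPEN (2+0=2). Cumulative: 56
Frame 6: OPEN (6+1=7). Cumulative: 63
Frame 7: OPEN (5+3=8). Cumulative: 71
Frame 8: SPARE (6+4=10). 10 + next roll (1) = 11. Cumulative: 82
Frame 9: OPEN (1+6=7). Cumulative: 89
Frame 10: SPARE. Sum of all frame-10 rolls (8+2+3) = 13. Cumulative: 102

Answer: 20 38 46 54 56 63 71 82 89 102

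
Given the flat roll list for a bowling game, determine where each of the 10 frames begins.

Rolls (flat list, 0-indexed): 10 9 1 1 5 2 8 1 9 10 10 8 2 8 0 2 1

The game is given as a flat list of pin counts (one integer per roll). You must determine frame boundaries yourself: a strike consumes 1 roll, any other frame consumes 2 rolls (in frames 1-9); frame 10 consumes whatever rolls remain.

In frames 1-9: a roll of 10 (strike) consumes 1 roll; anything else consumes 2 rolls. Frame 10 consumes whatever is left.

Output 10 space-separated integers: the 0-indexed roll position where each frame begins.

Frame 1 starts at roll index 0: roll=10 (strike), consumes 1 roll
Frame 2 starts at roll index 1: rolls=9,1 (sum=10), consumes 2 rolls
Frame 3 starts at roll index 3: rolls=1,5 (sum=6), consumes 2 rolls
Frame 4 starts at roll index 5: rolls=2,8 (sum=10), consumes 2 rolls
Frame 5 starts at roll index 7: rolls=1,9 (sum=10), consumes 2 rolls
Frame 6 starts at roll index 9: roll=10 (strike), consumes 1 roll
Frame 7 starts at roll index 10: roll=10 (strike), consumes 1 roll
Frame 8 starts at roll index 11: rolls=8,2 (sum=10), consumes 2 rolls
Frame 9 starts at roll index 13: rolls=8,0 (sum=8), consumes 2 rolls
Frame 10 starts at roll index 15: 2 remaining rolls

Answer: 0 1 3 5 7 9 10 11 13 15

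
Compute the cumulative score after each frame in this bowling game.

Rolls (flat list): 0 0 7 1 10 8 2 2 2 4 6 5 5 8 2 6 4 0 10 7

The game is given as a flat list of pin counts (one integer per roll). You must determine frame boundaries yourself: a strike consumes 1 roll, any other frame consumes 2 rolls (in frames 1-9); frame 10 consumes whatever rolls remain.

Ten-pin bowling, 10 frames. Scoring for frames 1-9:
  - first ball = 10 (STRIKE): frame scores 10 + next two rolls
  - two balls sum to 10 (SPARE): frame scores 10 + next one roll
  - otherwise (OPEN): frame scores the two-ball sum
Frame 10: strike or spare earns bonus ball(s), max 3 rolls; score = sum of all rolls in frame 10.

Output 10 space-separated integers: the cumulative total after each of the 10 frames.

Frame 1: OPEN (0+0=0). Cumulative: 0
Frame 2: OPEN (7+1=8). Cumulative: 8
Frame 3: STRIKE. 10 + next two rolls (8+2) = 20. Cumulative: 28
Frame 4: SPARE (8+2=10). 10 + next roll (2) = 12. Cumulative: 40
Frame 5: OPEN (2+2=4). Cumulative: 44
Frame 6: SPARE (4+6=10). 10 + next roll (5) = 15. Cumulative: 59
Frame 7: SPARE (5+5=10). 10 + next roll (8) = 18. Cumulative: 77
Frame 8: SPARE (8+2=10). 10 + next roll (6) = 16. Cumulative: 93
Frame 9: SPARE (6+4=10). 10 + next roll (0) = 10. Cumulative: 103
Frame 10: SPARE. Sum of all frame-10 rolls (0+10+7) = 17. Cumulative: 120

Answer: 0 8 28 40 44 59 77 93 103 120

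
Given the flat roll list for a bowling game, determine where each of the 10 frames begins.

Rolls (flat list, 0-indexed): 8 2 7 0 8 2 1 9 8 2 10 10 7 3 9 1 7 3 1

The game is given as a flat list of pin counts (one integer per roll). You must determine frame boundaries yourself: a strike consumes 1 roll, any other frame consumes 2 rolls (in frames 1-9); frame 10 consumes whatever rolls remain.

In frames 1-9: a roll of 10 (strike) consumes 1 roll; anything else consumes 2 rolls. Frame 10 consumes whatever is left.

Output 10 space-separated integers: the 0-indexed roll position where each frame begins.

Answer: 0 2 4 6 8 10 11 12 14 16

Derivation:
Frame 1 starts at roll index 0: rolls=8,2 (sum=10), consumes 2 rolls
Frame 2 starts at roll index 2: rolls=7,0 (sum=7), consumes 2 rolls
Frame 3 starts at roll index 4: rolls=8,2 (sum=10), consumes 2 rolls
Frame 4 starts at roll index 6: rolls=1,9 (sum=10), consumes 2 rolls
Frame 5 starts at roll index 8: rolls=8,2 (sum=10), consumes 2 rolls
Frame 6 starts at roll index 10: roll=10 (strike), consumes 1 roll
Frame 7 starts at roll index 11: roll=10 (strike), consumes 1 roll
Frame 8 starts at roll index 12: rolls=7,3 (sum=10), consumes 2 rolls
Frame 9 starts at roll index 14: rolls=9,1 (sum=10), consumes 2 rolls
Frame 10 starts at roll index 16: 3 remaining rolls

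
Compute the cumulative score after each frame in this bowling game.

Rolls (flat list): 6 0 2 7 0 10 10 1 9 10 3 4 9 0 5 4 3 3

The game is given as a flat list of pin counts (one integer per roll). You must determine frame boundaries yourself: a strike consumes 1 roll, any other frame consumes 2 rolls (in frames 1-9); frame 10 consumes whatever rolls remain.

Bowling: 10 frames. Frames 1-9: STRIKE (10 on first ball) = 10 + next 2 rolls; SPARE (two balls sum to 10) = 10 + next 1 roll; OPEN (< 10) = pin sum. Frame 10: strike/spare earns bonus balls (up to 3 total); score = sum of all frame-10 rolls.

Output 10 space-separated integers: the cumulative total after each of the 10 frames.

Answer: 6 15 35 55 75 92 99 108 117 123

Derivation:
Frame 1: OPEN (6+0=6). Cumulative: 6
Frame 2: OPEN (2+7=9). Cumulative: 15
Frame 3: SPARE (0+10=10). 10 + next roll (10) = 20. Cumulative: 35
Frame 4: STRIKE. 10 + next two rolls (1+9) = 20. Cumulative: 55
Frame 5: SPARE (1+9=10). 10 + next roll (10) = 20. Cumulative: 75
Frame 6: STRIKE. 10 + next two rolls (3+4) = 17. Cumulative: 92
Frame 7: OPEN (3+4=7). Cumulative: 99
Frame 8: OPEN (9+0=9). Cumulative: 108
Frame 9: OPEN (5+4=9). Cumulative: 117
Frame 10: OPEN. Sum of all frame-10 rolls (3+3) = 6. Cumulative: 123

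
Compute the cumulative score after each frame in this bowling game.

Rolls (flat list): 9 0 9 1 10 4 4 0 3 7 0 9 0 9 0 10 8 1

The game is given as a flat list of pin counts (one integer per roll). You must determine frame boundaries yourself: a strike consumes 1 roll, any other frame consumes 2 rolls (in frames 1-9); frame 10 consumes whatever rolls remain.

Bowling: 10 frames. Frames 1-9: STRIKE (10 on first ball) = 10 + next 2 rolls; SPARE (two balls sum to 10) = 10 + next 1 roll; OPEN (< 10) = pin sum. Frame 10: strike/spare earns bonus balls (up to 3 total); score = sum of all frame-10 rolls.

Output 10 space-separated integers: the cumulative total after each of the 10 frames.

Frame 1: OPEN (9+0=9). Cumulative: 9
Frame 2: SPARE (9+1=10). 10 + next roll (10) = 20. Cumulative: 29
Frame 3: STRIKE. 10 + next two rolls (4+4) = 18. Cumulative: 47
Frame 4: OPEN (4+4=8). Cumulative: 55
Frame 5: OPEN (0+3=3). Cumulative: 58
Frame 6: OPEN (7+0=7). Cumulative: 65
Frame 7: OPEN (9+0=9). Cumulative: 74
Frame 8: OPEN (9+0=9). Cumulative: 83
Frame 9: STRIKE. 10 + next two rolls (8+1) = 19. Cumulative: 102
Frame 10: OPEN. Sum of all frame-10 rolls (8+1) = 9. Cumulative: 111

Answer: 9 29 47 55 58 65 74 83 102 111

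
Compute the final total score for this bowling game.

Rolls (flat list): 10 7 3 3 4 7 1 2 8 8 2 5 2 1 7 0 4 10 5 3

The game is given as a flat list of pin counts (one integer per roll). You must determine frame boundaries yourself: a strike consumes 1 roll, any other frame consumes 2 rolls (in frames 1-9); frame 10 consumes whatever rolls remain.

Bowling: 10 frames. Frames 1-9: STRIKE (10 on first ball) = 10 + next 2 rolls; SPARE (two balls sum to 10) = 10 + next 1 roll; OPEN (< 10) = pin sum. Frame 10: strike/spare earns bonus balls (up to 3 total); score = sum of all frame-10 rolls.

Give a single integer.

Frame 1: STRIKE. 10 + next two rolls (7+3) = 20. Cumulative: 20
Frame 2: SPARE (7+3=10). 10 + next roll (3) = 13. Cumulative: 33
Frame 3: OPEN (3+4=7). Cumulative: 40
Frame 4: OPEN (7+1=8). Cumulative: 48
Frame 5: SPARE (2+8=10). 10 + next roll (8) = 18. Cumulative: 66
Frame 6: SPARE (8+2=10). 10 + next roll (5) = 15. Cumulative: 81
Frame 7: OPEN (5+2=7). Cumulative: 88
Frame 8: OPEN (1+7=8). Cumulative: 96
Frame 9: OPEN (0+4=4). Cumulative: 100
Frame 10: STRIKE. Sum of all frame-10 rolls (10+5+3) = 18. Cumulative: 118

Answer: 118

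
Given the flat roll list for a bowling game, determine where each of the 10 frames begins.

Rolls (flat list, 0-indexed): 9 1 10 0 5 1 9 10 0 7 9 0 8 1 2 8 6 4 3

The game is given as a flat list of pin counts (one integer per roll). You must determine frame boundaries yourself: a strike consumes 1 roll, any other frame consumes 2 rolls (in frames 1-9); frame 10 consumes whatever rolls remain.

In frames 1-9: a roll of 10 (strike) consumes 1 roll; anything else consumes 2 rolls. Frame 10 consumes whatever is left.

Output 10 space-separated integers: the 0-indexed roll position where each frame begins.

Frame 1 starts at roll index 0: rolls=9,1 (sum=10), consumes 2 rolls
Frame 2 starts at roll index 2: roll=10 (strike), consumes 1 roll
Frame 3 starts at roll index 3: rolls=0,5 (sum=5), consumes 2 rolls
Frame 4 starts at roll index 5: rolls=1,9 (sum=10), consumes 2 rolls
Frame 5 starts at roll index 7: roll=10 (strike), consumes 1 roll
Frame 6 starts at roll index 8: rolls=0,7 (sum=7), consumes 2 rolls
Frame 7 starts at roll index 10: rolls=9,0 (sum=9), consumes 2 rolls
Frame 8 starts at roll index 12: rolls=8,1 (sum=9), consumes 2 rolls
Frame 9 starts at roll index 14: rolls=2,8 (sum=10), consumes 2 rolls
Frame 10 starts at roll index 16: 3 remaining rolls

Answer: 0 2 3 5 7 8 10 12 14 16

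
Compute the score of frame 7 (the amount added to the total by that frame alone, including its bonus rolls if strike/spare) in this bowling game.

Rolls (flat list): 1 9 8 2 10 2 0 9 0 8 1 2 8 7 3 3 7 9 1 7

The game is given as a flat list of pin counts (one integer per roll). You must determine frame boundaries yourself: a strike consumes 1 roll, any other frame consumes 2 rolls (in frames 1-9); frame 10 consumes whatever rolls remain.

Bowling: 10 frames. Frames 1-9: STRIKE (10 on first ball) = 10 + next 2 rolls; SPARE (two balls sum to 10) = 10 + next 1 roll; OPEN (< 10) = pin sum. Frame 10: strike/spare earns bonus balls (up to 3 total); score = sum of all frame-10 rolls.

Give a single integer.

Frame 1: SPARE (1+9=10). 10 + next roll (8) = 18. Cumulative: 18
Frame 2: SPARE (8+2=10). 10 + next roll (10) = 20. Cumulative: 38
Frame 3: STRIKE. 10 + next two rolls (2+0) = 12. Cumulative: 50
Frame 4: OPEN (2+0=2). Cumulative: 52
Frame 5: OPEN (9+0=9). Cumulative: 61
Frame 6: OPEN (8+1=9). Cumulative: 70
Frame 7: SPARE (2+8=10). 10 + next roll (7) = 17. Cumulative: 87
Frame 8: SPARE (7+3=10). 10 + next roll (3) = 13. Cumulative: 100
Frame 9: SPARE (3+7=10). 10 + next roll (9) = 19. Cumulative: 119

Answer: 17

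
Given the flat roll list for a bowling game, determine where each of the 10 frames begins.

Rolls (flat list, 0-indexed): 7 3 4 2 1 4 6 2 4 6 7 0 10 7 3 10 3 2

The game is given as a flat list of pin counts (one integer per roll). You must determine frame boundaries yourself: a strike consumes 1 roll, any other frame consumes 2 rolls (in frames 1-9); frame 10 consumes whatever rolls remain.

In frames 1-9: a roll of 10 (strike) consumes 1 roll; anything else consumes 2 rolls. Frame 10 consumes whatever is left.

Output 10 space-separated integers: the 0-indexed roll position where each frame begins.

Frame 1 starts at roll index 0: rolls=7,3 (sum=10), consumes 2 rolls
Frame 2 starts at roll index 2: rolls=4,2 (sum=6), consumes 2 rolls
Frame 3 starts at roll index 4: rolls=1,4 (sum=5), consumes 2 rolls
Frame 4 starts at roll index 6: rolls=6,2 (sum=8), consumes 2 rolls
Frame 5 starts at roll index 8: rolls=4,6 (sum=10), consumes 2 rolls
Frame 6 starts at roll index 10: rolls=7,0 (sum=7), consumes 2 rolls
Frame 7 starts at roll index 12: roll=10 (strike), consumes 1 roll
Frame 8 starts at roll index 13: rolls=7,3 (sum=10), consumes 2 rolls
Frame 9 starts at roll index 15: roll=10 (strike), consumes 1 roll
Frame 10 starts at roll index 16: 2 remaining rolls

Answer: 0 2 4 6 8 10 12 13 15 16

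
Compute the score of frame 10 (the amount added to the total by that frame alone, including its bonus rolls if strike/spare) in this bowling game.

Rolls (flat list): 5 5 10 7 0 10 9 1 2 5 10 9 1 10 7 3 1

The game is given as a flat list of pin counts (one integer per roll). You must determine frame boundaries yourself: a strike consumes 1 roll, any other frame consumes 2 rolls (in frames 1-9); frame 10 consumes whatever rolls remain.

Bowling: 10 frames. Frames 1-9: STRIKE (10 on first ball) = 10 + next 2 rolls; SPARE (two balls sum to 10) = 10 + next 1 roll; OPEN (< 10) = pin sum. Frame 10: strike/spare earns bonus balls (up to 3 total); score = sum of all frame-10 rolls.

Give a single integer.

Frame 1: SPARE (5+5=10). 10 + next roll (10) = 20. Cumulative: 20
Frame 2: STRIKE. 10 + next two rolls (7+0) = 17. Cumulative: 37
Frame 3: OPEN (7+0=7). Cumulative: 44
Frame 4: STRIKE. 10 + next two rolls (9+1) = 20. Cumulative: 64
Frame 5: SPARE (9+1=10). 10 + next roll (2) = 12. Cumulative: 76
Frame 6: OPEN (2+5=7). Cumulative: 83
Frame 7: STRIKE. 10 + next two rolls (9+1) = 20. Cumulative: 103
Frame 8: SPARE (9+1=10). 10 + next roll (10) = 20. Cumulative: 123
Frame 9: STRIKE. 10 + next two rolls (7+3) = 20. Cumulative: 143
Frame 10: SPARE. Sum of all frame-10 rolls (7+3+1) = 11. Cumulative: 154

Answer: 11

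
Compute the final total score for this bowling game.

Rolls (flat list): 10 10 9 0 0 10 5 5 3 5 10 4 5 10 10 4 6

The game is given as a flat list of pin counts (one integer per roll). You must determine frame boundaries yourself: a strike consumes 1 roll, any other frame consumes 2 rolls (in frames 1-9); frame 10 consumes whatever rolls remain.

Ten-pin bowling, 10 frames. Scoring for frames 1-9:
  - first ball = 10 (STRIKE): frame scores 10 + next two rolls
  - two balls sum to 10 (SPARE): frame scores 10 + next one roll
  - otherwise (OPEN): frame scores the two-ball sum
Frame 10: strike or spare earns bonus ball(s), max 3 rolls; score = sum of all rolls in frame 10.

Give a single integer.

Frame 1: STRIKE. 10 + next two rolls (10+9) = 29. Cumulative: 29
Frame 2: STRIKE. 10 + next two rolls (9+0) = 19. Cumulative: 48
Frame 3: OPEN (9+0=9). Cumulative: 57
Frame 4: SPARE (0+10=10). 10 + next roll (5) = 15. Cumulative: 72
Frame 5: SPARE (5+5=10). 10 + next roll (3) = 13. Cumulative: 85
Frame 6: OPEN (3+5=8). Cumulative: 93
Frame 7: STRIKE. 10 + next two rolls (4+5) = 19. Cumulative: 112
Frame 8: OPEN (4+5=9). Cumulative: 121
Frame 9: STRIKE. 10 + next two rolls (10+4) = 24. Cumulative: 145
Frame 10: STRIKE. Sum of all frame-10 rolls (10+4+6) = 20. Cumulative: 165

Answer: 165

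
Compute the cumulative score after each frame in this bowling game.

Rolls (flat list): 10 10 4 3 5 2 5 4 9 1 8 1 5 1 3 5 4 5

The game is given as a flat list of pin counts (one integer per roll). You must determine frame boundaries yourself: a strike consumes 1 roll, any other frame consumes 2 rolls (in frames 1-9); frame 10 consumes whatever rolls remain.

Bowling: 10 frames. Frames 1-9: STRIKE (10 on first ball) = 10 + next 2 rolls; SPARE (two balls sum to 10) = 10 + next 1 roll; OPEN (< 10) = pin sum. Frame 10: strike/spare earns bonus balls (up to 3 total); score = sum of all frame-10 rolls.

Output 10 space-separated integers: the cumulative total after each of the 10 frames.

Frame 1: STRIKE. 10 + next two rolls (10+4) = 24. Cumulative: 24
Frame 2: STRIKE. 10 + next two rolls (4+3) = 17. Cumulative: 41
Frame 3: OPEN (4+3=7). Cumulative: 48
Frame 4: OPEN (5+2=7). Cumulative: 55
Frame 5: OPEN (5+4=9). Cumulative: 64
Frame 6: SPARE (9+1=10). 10 + next roll (8) = 18. Cumulative: 82
Frame 7: OPEN (8+1=9). Cumulative: 91
Frame 8: OPEN (5+1=6). Cumulative: 97
Frame 9: OPEN (3+5=8). Cumulative: 105
Frame 10: OPEN. Sum of all frame-10 rolls (4+5) = 9. Cumulative: 114

Answer: 24 41 48 55 64 82 91 97 105 114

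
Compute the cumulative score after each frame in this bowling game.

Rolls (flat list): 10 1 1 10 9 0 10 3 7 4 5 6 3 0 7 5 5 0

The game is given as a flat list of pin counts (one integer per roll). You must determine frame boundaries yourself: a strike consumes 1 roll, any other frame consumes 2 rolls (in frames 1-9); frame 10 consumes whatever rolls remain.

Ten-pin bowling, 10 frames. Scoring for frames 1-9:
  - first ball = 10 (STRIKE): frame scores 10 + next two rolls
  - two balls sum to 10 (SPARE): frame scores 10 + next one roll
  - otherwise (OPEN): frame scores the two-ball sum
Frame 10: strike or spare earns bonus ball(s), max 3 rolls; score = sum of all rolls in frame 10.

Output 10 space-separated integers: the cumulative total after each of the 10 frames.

Answer: 12 14 33 42 62 76 85 94 101 111

Derivation:
Frame 1: STRIKE. 10 + next two rolls (1+1) = 12. Cumulative: 12
Frame 2: OPEN (1+1=2). Cumulative: 14
Frame 3: STRIKE. 10 + next two rolls (9+0) = 19. Cumulative: 33
Frame 4: OPEN (9+0=9). Cumulative: 42
Frame 5: STRIKE. 10 + next two rolls (3+7) = 20. Cumulative: 62
Frame 6: SPARE (3+7=10). 10 + next roll (4) = 14. Cumulative: 76
Frame 7: OPEN (4+5=9). Cumulative: 85
Frame 8: OPEN (6+3=9). Cumulative: 94
Frame 9: OPEN (0+7=7). Cumulative: 101
Frame 10: SPARE. Sum of all frame-10 rolls (5+5+0) = 10. Cumulative: 111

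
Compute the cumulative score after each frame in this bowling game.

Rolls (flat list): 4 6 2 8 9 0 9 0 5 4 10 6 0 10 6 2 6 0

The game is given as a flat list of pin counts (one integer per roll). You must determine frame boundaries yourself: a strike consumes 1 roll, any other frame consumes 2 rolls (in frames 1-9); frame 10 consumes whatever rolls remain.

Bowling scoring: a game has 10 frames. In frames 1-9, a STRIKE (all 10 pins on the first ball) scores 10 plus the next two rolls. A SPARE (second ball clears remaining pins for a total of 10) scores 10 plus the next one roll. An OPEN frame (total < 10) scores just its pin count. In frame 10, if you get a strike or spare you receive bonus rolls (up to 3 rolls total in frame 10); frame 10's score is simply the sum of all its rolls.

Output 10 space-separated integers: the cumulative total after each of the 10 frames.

Answer: 12 31 40 49 58 74 80 98 106 112

Derivation:
Frame 1: SPARE (4+6=10). 10 + next roll (2) = 12. Cumulative: 12
Frame 2: SPARE (2+8=10). 10 + next roll (9) = 19. Cumulative: 31
Frame 3: OPEN (9+0=9). Cumulative: 40
Frame 4: OPEN (9+0=9). Cumulative: 49
Frame 5: OPEN (5+4=9). Cumulative: 58
Frame 6: STRIKE. 10 + next two rolls (6+0) = 16. Cumulative: 74
Frame 7: OPEN (6+0=6). Cumulative: 80
Frame 8: STRIKE. 10 + next two rolls (6+2) = 18. Cumulative: 98
Frame 9: OPEN (6+2=8). Cumulative: 106
Frame 10: OPEN. Sum of all frame-10 rolls (6+0) = 6. Cumulative: 112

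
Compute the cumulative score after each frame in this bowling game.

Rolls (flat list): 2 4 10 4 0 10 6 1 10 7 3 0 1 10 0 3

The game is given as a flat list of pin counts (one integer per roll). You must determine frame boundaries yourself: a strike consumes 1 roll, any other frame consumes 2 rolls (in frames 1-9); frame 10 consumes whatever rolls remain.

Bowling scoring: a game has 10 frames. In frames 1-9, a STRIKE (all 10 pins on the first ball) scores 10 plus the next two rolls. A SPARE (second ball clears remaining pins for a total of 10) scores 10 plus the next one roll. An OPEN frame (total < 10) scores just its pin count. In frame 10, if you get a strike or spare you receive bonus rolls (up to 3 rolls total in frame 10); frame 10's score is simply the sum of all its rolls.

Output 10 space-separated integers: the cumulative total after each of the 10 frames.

Frame 1: OPEN (2+4=6). Cumulative: 6
Frame 2: STRIKE. 10 + next two rolls (4+0) = 14. Cumulative: 20
Frame 3: OPEN (4+0=4). Cumulative: 24
Frame 4: STRIKE. 10 + next two rolls (6+1) = 17. Cumulative: 41
Frame 5: OPEN (6+1=7). Cumulative: 48
Frame 6: STRIKE. 10 + next two rolls (7+3) = 20. Cumulative: 68
Frame 7: SPARE (7+3=10). 10 + next roll (0) = 10. Cumulative: 78
Frame 8: OPEN (0+1=1). Cumulative: 79
Frame 9: STRIKE. 10 + next two rolls (0+3) = 13. Cumulative: 92
Frame 10: OPEN. Sum of all frame-10 rolls (0+3) = 3. Cumulative: 95

Answer: 6 20 24 41 48 68 78 79 92 95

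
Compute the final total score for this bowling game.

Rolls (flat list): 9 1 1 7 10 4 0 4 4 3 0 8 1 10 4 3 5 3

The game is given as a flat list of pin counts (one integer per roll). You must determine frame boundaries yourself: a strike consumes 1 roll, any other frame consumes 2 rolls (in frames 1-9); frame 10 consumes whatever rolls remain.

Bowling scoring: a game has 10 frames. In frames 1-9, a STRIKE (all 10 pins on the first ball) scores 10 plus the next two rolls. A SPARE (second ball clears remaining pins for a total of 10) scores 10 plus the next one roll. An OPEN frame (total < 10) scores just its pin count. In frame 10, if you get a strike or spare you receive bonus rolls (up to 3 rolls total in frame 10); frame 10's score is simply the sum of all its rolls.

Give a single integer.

Answer: 89

Derivation:
Frame 1: SPARE (9+1=10). 10 + next roll (1) = 11. Cumulative: 11
Frame 2: OPEN (1+7=8). Cumulative: 19
Frame 3: STRIKE. 10 + next two rolls (4+0) = 14. Cumulative: 33
Frame 4: OPEN (4+0=4). Cumulative: 37
Frame 5: OPEN (4+4=8). Cumulative: 45
Frame 6: OPEN (3+0=3). Cumulative: 48
Frame 7: OPEN (8+1=9). Cumulative: 57
Frame 8: STRIKE. 10 + next two rolls (4+3) = 17. Cumulative: 74
Frame 9: OPEN (4+3=7). Cumulative: 81
Frame 10: OPEN. Sum of all frame-10 rolls (5+3) = 8. Cumulative: 89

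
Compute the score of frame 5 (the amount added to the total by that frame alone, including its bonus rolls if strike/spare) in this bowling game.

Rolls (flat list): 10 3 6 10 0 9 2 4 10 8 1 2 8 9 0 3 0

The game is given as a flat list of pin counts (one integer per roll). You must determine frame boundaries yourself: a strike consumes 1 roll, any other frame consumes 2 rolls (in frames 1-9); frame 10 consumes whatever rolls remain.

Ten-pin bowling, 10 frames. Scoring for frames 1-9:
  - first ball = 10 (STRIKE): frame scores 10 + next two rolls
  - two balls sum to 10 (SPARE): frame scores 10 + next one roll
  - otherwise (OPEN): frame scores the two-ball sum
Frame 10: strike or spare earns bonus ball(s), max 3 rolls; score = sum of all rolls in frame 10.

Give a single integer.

Answer: 6

Derivation:
Frame 1: STRIKE. 10 + next two rolls (3+6) = 19. Cumulative: 19
Frame 2: OPEN (3+6=9). Cumulative: 28
Frame 3: STRIKE. 10 + next two rolls (0+9) = 19. Cumulative: 47
Frame 4: OPEN (0+9=9). Cumulative: 56
Frame 5: OPEN (2+4=6). Cumulative: 62
Frame 6: STRIKE. 10 + next two rolls (8+1) = 19. Cumulative: 81
Frame 7: OPEN (8+1=9). Cumulative: 90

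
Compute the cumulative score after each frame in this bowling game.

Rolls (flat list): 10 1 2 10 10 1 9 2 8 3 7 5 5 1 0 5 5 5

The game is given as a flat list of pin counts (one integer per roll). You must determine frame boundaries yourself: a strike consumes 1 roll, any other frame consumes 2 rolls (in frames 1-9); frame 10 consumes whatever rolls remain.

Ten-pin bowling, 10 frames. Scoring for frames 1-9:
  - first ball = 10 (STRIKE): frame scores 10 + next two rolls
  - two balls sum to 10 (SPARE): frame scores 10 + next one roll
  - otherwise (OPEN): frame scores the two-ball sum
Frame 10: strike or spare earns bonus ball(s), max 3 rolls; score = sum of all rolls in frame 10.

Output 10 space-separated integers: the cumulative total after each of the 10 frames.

Frame 1: STRIKE. 10 + next two rolls (1+2) = 13. Cumulative: 13
Frame 2: OPEN (1+2=3). Cumulative: 16
Frame 3: STRIKE. 10 + next two rolls (10+1) = 21. Cumulative: 37
Frame 4: STRIKE. 10 + next two rolls (1+9) = 20. Cumulative: 57
Frame 5: SPARE (1+9=10). 10 + next roll (2) = 12. Cumulative: 69
Frame 6: SPARE (2+8=10). 10 + next roll (3) = 13. Cumulative: 82
Frame 7: SPARE (3+7=10). 10 + next roll (5) = 15. Cumulative: 97
Frame 8: SPARE (5+5=10). 10 + next roll (1) = 11. Cumulative: 108
Frame 9: OPEN (1+0=1). Cumulative: 109
Frame 10: SPARE. Sum of all frame-10 rolls (5+5+5) = 15. Cumulative: 124

Answer: 13 16 37 57 69 82 97 108 109 124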